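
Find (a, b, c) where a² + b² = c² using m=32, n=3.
(1015, 192, 1033)

Euclid's formula: a = m² - n², b = 2mn, c = m² + n²
m = 32, n = 3
a = 32² - 3² = 1024 - 9 = 1015
b = 2 × 32 × 3 = 192
c = 32² + 3² = 1024 + 9 = 1033
Verification: 1015² + 192² = 1030225 + 36864 = 1067089 = 1033² ✓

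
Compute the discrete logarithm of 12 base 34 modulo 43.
17

Baby-step giant-step with step n = ⌈√43⌉ = 7.
Baby steps 34^j mod 43 (j:value) for j=0..6: 0:1, 1:34, 2:38, 3:2, 4:25, 5:33, 6:4.
Giant-step multiplier: 34^(-7) ≡ 34^(42-7) = 34^35 ≡ 37 (mod 43).
Giant steps γ_i = 12·37^i mod 43: γ_0=12, γ_1=14, γ_2=2 (in table at j=3).
x = i·n + j = 2·7 + 3 = 17.
Check: 34^17 ≡ 12 (mod 43).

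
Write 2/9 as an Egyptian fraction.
1/5 + 1/45

Greedy algorithm:
2/9: ceiling(9/2) = 5, use 1/5
1/45: ceiling(45/1) = 45, use 1/45
Result: 2/9 = 1/5 + 1/45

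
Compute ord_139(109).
138

139 is prime, so ord(109) divides φ(139) = 138.
Divisors of 138: 1, 2, 3, 6, 23, 46, 69, 138.
Repeated squaring: 109^1 ≡ 109, 109^2 ≡ 66, 109^4 ≡ 47, 109^8 ≡ 124, 109^16 ≡ 86, 109^32 ≡ 29, 109^64 ≡ 7, 109^128 ≡ 49 (mod 139).
Test 109^d mod 139 for each divisor d in increasing order:
109^1 ≡ 109
109^2 ≡ 66
109^3 = 109^2·109^1 ≡ 105
109^6 = 109^4·109^2 ≡ 44
109^23 = 109^16·109^4·109^2·109^1 ≡ 43
109^46 = 109^32·109^8·109^4·109^2 ≡ 42
109^69 = 109^64·109^4·109^1 ≡ 138
109^138 = 109^128·109^8·109^2 ≡ 1  ← first divisor giving 1
The order is 138.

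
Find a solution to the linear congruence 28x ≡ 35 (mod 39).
x ≡ 11 (mod 39)

gcd(28, 39) = 1, which divides 35, so solutions exist.
Find 28^(-1) mod 39 by the extended Euclidean algorithm:
39 = 1 × 28 + 11  ⟹  11 = (1)·39 + (-1)·28
28 = 2 × 11 + 6  ⟹  6 = (-2)·39 + (3)·28
11 = 1 × 6 + 5  ⟹  5 = (3)·39 + (-4)·28
6 = 1 × 5 + 1  ⟹  1 = (-5)·39 + (7)·28
So (7)·28 ≡ 1 (mod 39), i.e. 28^(-1) ≡ 7 (mod 39).
x ≡ 7 × 35 = 245 ≡ 11 (mod 39).
Check: 28 × 11 = 308 ≡ 35 (mod 39).
Unique solution: x ≡ 11 (mod 39)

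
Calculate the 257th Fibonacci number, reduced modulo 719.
525

Matrix identity: Q^n = [[F_(n+1), F_n], [F_n, F_(n-1)]] with Q = [[1,1],[1,0]].
n = 257 = 100000001₂. Square-and-multiply, entries mod 719:
Q^1 = [[1,1],[1,0]]
Q^2 = (Q^1)² = [[2,1],[1,1]]
Q^4 = (Q^2)² = [[5,3],[3,2]]
Q^8 = (Q^4)² = [[34,21],[21,13]]
Q^16 = (Q^8)² = [[159,268],[268,610]]
Q^32 = (Q^16)² = [[40,458],[458,301]]
Q^64 = (Q^32)² = [[697,155],[155,542]]
Q^128 = (Q^64)² = [[63,72],[72,710]]
Q^257 = (Q^128)²·Q = [[99,525],[525,293]]
F_257 mod 719 = Q^257[0][1] = 525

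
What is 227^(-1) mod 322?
61

gcd(227, 322) = 1, so the inverse exists.
Extended Euclidean algorithm on (322, 227):
322 = 1 × 227 + 95  ⟹  95 = (1)·322 + (-1)·227
227 = 2 × 95 + 37  ⟹  37 = (-2)·322 + (3)·227
95 = 2 × 37 + 21  ⟹  21 = (5)·322 + (-7)·227
37 = 1 × 21 + 16  ⟹  16 = (-7)·322 + (10)·227
21 = 1 × 16 + 5  ⟹  5 = (12)·322 + (-17)·227
16 = 3 × 5 + 1  ⟹  1 = (-43)·322 + (61)·227
So (61)·227 ≡ 1 (mod 322), i.e. 227^(-1) ≡ 61 (mod 322).
Check: 227 × 61 = 13847 ≡ 1 (mod 322)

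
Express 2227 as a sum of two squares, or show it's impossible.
Not possible

Factorization: 2227 = 17 × 131
By Fermat: n is sum of two squares iff every prime p ≡ 3 (mod 4) appears to even power.
Prime(s) ≡ 3 (mod 4) with odd exponent: [(131, 1)]
Therefore 2227 cannot be expressed as a² + b².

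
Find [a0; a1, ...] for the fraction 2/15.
[0; 7, 2]

Euclidean algorithm steps:
2 = 0 × 15 + 2
15 = 7 × 2 + 1
2 = 2 × 1 + 0
Continued fraction: [0; 7, 2]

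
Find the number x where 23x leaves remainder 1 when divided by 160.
7

gcd(23, 160) = 1, so the inverse exists.
Extended Euclidean algorithm on (160, 23):
160 = 6 × 23 + 22  ⟹  22 = (1)·160 + (-6)·23
23 = 1 × 22 + 1  ⟹  1 = (-1)·160 + (7)·23
So (7)·23 ≡ 1 (mod 160), i.e. 23^(-1) ≡ 7 (mod 160).
Check: 23 × 7 = 161 ≡ 1 (mod 160)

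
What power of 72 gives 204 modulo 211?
116

Baby-step giant-step with step n = ⌈√211⌉ = 15.
Baby steps 72^j mod 211 (j:value) for j=0..14: 0:1, 1:72, 2:120, 3:200, 4:52, 5:157, 6:121, 7:61, 8:172, 9:146, 10:173, 11:7, 12:82, 13:207, 14:134.
Giant-step multiplier: 72^(-15) ≡ 72^(210-15) = 72^195 ≡ 40 (mod 211).
Giant steps γ_i = 204·40^i mod 211: γ_0=204, γ_1=142, γ_2=194, γ_3=164, γ_4=19, γ_5=127, γ_6=16, γ_7=7 (in table at j=11).
x = i·n + j = 7·15 + 11 = 116.
Check: 72^116 ≡ 204 (mod 211).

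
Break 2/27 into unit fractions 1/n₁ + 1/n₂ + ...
1/14 + 1/378

Greedy algorithm:
2/27: ceiling(27/2) = 14, use 1/14
1/378: ceiling(378/1) = 378, use 1/378
Result: 2/27 = 1/14 + 1/378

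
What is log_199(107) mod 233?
180

Baby-step giant-step with step n = ⌈√233⌉ = 16.
Baby steps 199^j mod 233 (j:value) for j=0..15: 0:1, 1:199, 2:224, 3:73, 4:81, 5:42, 6:203, 7:88, 8:37, 9:140, 10:133, 11:138, 12:201, 13:156, 14:55, 15:227.
Giant-step multiplier: 199^(-16) ≡ 199^(232-16) = 199^216 ≡ 8 (mod 233).
Giant steps γ_i = 107·8^i mod 233: γ_0=107, γ_1=157, γ_2=91, γ_3=29, γ_4=232, γ_5=225, γ_6=169, γ_7=187, γ_8=98, γ_9=85, γ_10=214, γ_11=81 (in table at j=4).
x = i·n + j = 11·16 + 4 = 180.
Check: 199^180 ≡ 107 (mod 233).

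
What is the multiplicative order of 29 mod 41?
40

41 is prime, so ord(29) divides φ(41) = 40.
Divisors of 40: 1, 2, 4, 5, 8, 10, 20, 40.
Repeated squaring: 29^1 ≡ 29, 29^2 ≡ 21, 29^4 ≡ 31, 29^8 ≡ 18, 29^16 ≡ 37, 29^32 ≡ 16 (mod 41).
Test 29^d mod 41 for each divisor d in increasing order:
29^1 ≡ 29
29^2 ≡ 21
29^4 ≡ 31
29^5 = 29^4·29^1 ≡ 38
29^8 ≡ 18
29^10 = 29^8·29^2 ≡ 9
29^20 = 29^16·29^4 ≡ 40
29^40 = 29^32·29^8 ≡ 1  ← first divisor giving 1
The order is 40.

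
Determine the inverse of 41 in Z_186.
59

gcd(41, 186) = 1, so the inverse exists.
Extended Euclidean algorithm on (186, 41):
186 = 4 × 41 + 22  ⟹  22 = (1)·186 + (-4)·41
41 = 1 × 22 + 19  ⟹  19 = (-1)·186 + (5)·41
22 = 1 × 19 + 3  ⟹  3 = (2)·186 + (-9)·41
19 = 6 × 3 + 1  ⟹  1 = (-13)·186 + (59)·41
So (59)·41 ≡ 1 (mod 186), i.e. 41^(-1) ≡ 59 (mod 186).
Check: 41 × 59 = 2419 ≡ 1 (mod 186)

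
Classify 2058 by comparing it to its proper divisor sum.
abundant

Proper divisors of 2058: sum = 1 + 2 + 3 + 6 + 7 + 14 + 21 + 42 + 49 + 98 + 147 + 294 + 343 + 686 + 1029 = 2742
Since 2742 > 2058, 2058 is abundant.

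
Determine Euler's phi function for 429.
240

429 = 3 × 11 × 13
φ(n) = n × ∏(1 - 1/p) for each prime p dividing n
φ(429) = 429 × (1 - 1/3) × (1 - 1/11) × (1 - 1/13) = 240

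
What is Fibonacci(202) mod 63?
55

Matrix identity: Q^n = [[F_(n+1), F_n], [F_n, F_(n-1)]] with Q = [[1,1],[1,0]].
n = 202 = 11001010₂. Square-and-multiply, entries mod 63:
Q^1 = [[1,1],[1,0]]
Q^3 = (Q^1)²·Q = [[3,2],[2,1]]
Q^6 = (Q^3)² = [[13,8],[8,5]]
Q^12 = (Q^6)² = [[44,18],[18,26]]
Q^25 = (Q^12)²·Q = [[55,55],[55,0]]
Q^50 = (Q^25)² = [[2,1],[1,1]]
Q^101 = (Q^50)²·Q = [[8,5],[5,3]]
Q^202 = (Q^101)² = [[26,55],[55,34]]
F_202 mod 63 = Q^202[0][1] = 55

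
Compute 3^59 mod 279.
207

Repeated squaring. Binary of 59 = 111011.
3^1 ≡ 3 (mod 279); 3^2 ≡ 9 (mod 279); 3^4 ≡ 81 (mod 279); 3^8 ≡ 144 (mod 279); 3^16 ≡ 90 (mod 279); 3^32 ≡ 9 (mod 279)
3^59 = 3^1 × 3^2 × 3^8 × 3^16 × 3^32 ≡ 207 (mod 279)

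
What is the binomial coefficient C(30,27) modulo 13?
4

Using Lucas' theorem:
Write n=30 and k=27 in base 13:
n in base 13: [2, 4]
k in base 13: [2, 1]
C(30,27) mod 13 = ∏ C(n_i, k_i) mod 13
Digit binomials (mod 13): C(2,2) = 1; C(4,1) = 4
Product: 1 × 4 = 4 ≡ 4 (mod 13)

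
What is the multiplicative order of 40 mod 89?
44

89 is prime, so ord(40) divides φ(89) = 88.
Divisors of 88: 1, 2, 4, 8, 11, 22, 44, 88.
Repeated squaring: 40^1 ≡ 40, 40^2 ≡ 87, 40^4 ≡ 4, 40^8 ≡ 16, 40^16 ≡ 78, 40^32 ≡ 32, 40^64 ≡ 45 (mod 89).
Test 40^d mod 89 for each divisor d in increasing order:
40^1 ≡ 40
40^2 ≡ 87
40^4 ≡ 4
40^8 ≡ 16
40^11 = 40^8·40^2·40^1 ≡ 55
40^22 = 40^16·40^4·40^2 ≡ 88
40^44 = 40^32·40^8·40^4 ≡ 1  ← first divisor giving 1
The order is 44.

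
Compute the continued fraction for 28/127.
[0; 4, 1, 1, 6, 2]

Euclidean algorithm steps:
28 = 0 × 127 + 28
127 = 4 × 28 + 15
28 = 1 × 15 + 13
15 = 1 × 13 + 2
13 = 6 × 2 + 1
2 = 2 × 1 + 0
Continued fraction: [0; 4, 1, 1, 6, 2]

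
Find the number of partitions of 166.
189334822579

p(n) counts ways to write n as a sum of positive integers (order ignored).
Euler's pentagonal recurrence: p(k) = p(k-1) + p(k-2) - p(k-5) - p(k-7) + p(k-12) + p(k-15) - ... (offsets j(3j∓1)/2, signs ++--, p(0)=1, p(<0)=0).
DP table for k = 0..165: p(0)=1, p(1)=1, p(2)=2, p(3)=3, p(4)=5, p(5)=7, p(6)=11, p(7)=15, p(8)=22, p(9)=30, p(10)=42, p(11)=56, p(12)=77, p(13)=101, p(14)=135, p(15)=176, p(16)=231, p(17)=297, p(18)=385, p(19)=490, p(20)=627, p(21)=792, p(22)=1002, p(23)=1255, p(24)=1575, p(25)=1958, p(26)=2436, p(27)=3010, p(28)=3718, p(29)=4565, p(30)=5604, p(31)=6842, p(32)=8349, p(33)=10143, p(34)=12310, p(35)=14883, p(36)=17977, p(37)=21637, p(38)=26015, p(39)=31185, p(40)=37338, p(41)=44583, p(42)=53174, p(43)=63261, p(44)=75175, p(45)=89134, p(46)=105558, p(47)=124754, p(48)=147273, p(49)=173525, p(50)=204226, p(51)=239943, p(52)=281589, p(53)=329931, p(54)=386155, p(55)=451276, p(56)=526823, p(57)=614154, p(58)=715220, p(59)=831820, p(60)=966467, p(61)=1121505, p(62)=1300156, p(63)=1505499, p(64)=1741630, p(65)=2012558, p(66)=2323520, p(67)=2679689, p(68)=3087735, p(69)=3554345, p(70)=4087968, p(71)=4697205, p(72)=5392783, p(73)=6185689, p(74)=7089500, p(75)=8118264, p(76)=9289091, p(77)=10619863, p(78)=12132164, p(79)=13848650, p(80)=15796476, p(81)=18004327, p(82)=20506255, p(83)=23338469, p(84)=26543660, p(85)=30167357, p(86)=34262962, p(87)=38887673, p(88)=44108109, p(89)=49995925, p(90)=56634173, p(91)=64112359, p(92)=72533807, p(93)=82010177, p(94)=92669720, p(95)=104651419, p(96)=118114304, p(97)=133230930, p(98)=150198136, p(99)=169229875, p(100)=190569292, p(101)=214481126, p(102)=241265379, p(103)=271248950, p(104)=304801365, p(105)=342325709, p(106)=384276336, p(107)=431149389, p(108)=483502844, p(109)=541946240, p(110)=607163746, p(111)=679903203, p(112)=761002156, p(113)=851376628, p(114)=952050665, p(115)=1064144451, p(116)=1188908248, p(117)=1327710076, p(118)=1482074143, p(119)=1653668665, p(120)=1844349560, p(121)=2056148051, p(122)=2291320912, p(123)=2552338241, p(124)=2841940500, p(125)=3163127352, p(126)=3519222692, p(127)=3913864295, p(128)=4351078600, p(129)=4835271870, p(130)=5371315400, p(131)=5964539504, p(132)=6620830889, p(133)=7346629512, p(134)=8149040695, p(135)=9035836076, p(136)=10015581680, p(137)=11097645016, p(138)=12292341831, p(139)=13610949895, p(140)=15065878135, p(141)=16670689208, p(142)=18440293320, p(143)=20390982757, p(144)=22540654445, p(145)=24908858009, p(146)=27517052599, p(147)=30388671978, p(148)=33549419497, p(149)=37027355200, p(150)=40853235313, p(151)=45060624582, p(152)=49686288421, p(153)=54770336324, p(154)=60356673280, p(155)=66493182097, p(156)=73232243759, p(157)=80630964769, p(158)=88751778802, p(159)=97662728555, p(160)=107438159466, p(161)=118159068427, p(162)=129913904637, p(163)=142798995930, p(164)=156919475295, p(165)=172389800255.
Final step: p(166) = p(165) + p(164) - p(161) - p(159) + p(154) + p(151) - p(144) - p(140) + p(131) + p(126) - p(115) - p(109) + p(96) + p(89) - p(74) - p(66) + p(49) + p(40) - p(21) - p(11)
= 172389800255 + 156919475295 - 118159068427 - 97662728555 + 60356673280 + 45060624582 - 22540654445 - 15065878135 + 5964539504 + 3519222692 - 1064144451 - 541946240 + 118114304 + 49995925 - 7089500 - 2323520 + 173525 + 37338 - 792 - 56
= 189334822579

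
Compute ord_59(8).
58

59 is prime, so ord(8) divides φ(59) = 58.
Divisors of 58: 1, 2, 29, 58.
Repeated squaring: 8^1 ≡ 8, 8^2 ≡ 5, 8^4 ≡ 25, 8^8 ≡ 35, 8^16 ≡ 45, 8^32 ≡ 19 (mod 59).
Test 8^d mod 59 for each divisor d in increasing order:
8^1 ≡ 8
8^2 ≡ 5
8^29 = 8^16·8^8·8^4·8^1 ≡ 58
8^58 = 8^32·8^16·8^8·8^2 ≡ 1  ← first divisor giving 1
The order is 58.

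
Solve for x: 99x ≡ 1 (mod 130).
109

gcd(99, 130) = 1, so the inverse exists.
Extended Euclidean algorithm on (130, 99):
130 = 1 × 99 + 31  ⟹  31 = (1)·130 + (-1)·99
99 = 3 × 31 + 6  ⟹  6 = (-3)·130 + (4)·99
31 = 5 × 6 + 1  ⟹  1 = (16)·130 + (-21)·99
So (-21)·99 ≡ 1 (mod 130), i.e. 99^(-1) ≡ -21 ≡ 109 (mod 130).
Check: 99 × 109 = 10791 ≡ 1 (mod 130)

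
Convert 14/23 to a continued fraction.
[0; 1, 1, 1, 1, 4]

Euclidean algorithm steps:
14 = 0 × 23 + 14
23 = 1 × 14 + 9
14 = 1 × 9 + 5
9 = 1 × 5 + 4
5 = 1 × 4 + 1
4 = 4 × 1 + 0
Continued fraction: [0; 1, 1, 1, 1, 4]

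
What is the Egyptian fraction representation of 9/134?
1/15 + 1/2010

Greedy algorithm:
9/134: ceiling(134/9) = 15, use 1/15
1/2010: ceiling(2010/1) = 2010, use 1/2010
Result: 9/134 = 1/15 + 1/2010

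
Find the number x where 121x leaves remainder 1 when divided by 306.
43

gcd(121, 306) = 1, so the inverse exists.
Extended Euclidean algorithm on (306, 121):
306 = 2 × 121 + 64  ⟹  64 = (1)·306 + (-2)·121
121 = 1 × 64 + 57  ⟹  57 = (-1)·306 + (3)·121
64 = 1 × 57 + 7  ⟹  7 = (2)·306 + (-5)·121
57 = 8 × 7 + 1  ⟹  1 = (-17)·306 + (43)·121
So (43)·121 ≡ 1 (mod 306), i.e. 121^(-1) ≡ 43 (mod 306).
Check: 121 × 43 = 5203 ≡ 1 (mod 306)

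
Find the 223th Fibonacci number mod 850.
557

Matrix identity: Q^n = [[F_(n+1), F_n], [F_n, F_(n-1)]] with Q = [[1,1],[1,0]].
n = 223 = 11011111₂. Square-and-multiply, entries mod 850:
Q^1 = [[1,1],[1,0]]
Q^3 = (Q^1)²·Q = [[3,2],[2,1]]
Q^6 = (Q^3)² = [[13,8],[8,5]]
Q^13 = (Q^6)²·Q = [[377,233],[233,144]]
Q^27 = (Q^13)²·Q = [[761,68],[68,693]]
Q^55 = (Q^27)²·Q = [[67,645],[645,272]]
Q^111 = (Q^55)²·Q = [[819,614],[614,205]]
Q^223 = (Q^111)²·Q = [[293,557],[557,586]]
F_223 mod 850 = Q^223[0][1] = 557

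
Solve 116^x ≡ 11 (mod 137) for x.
6

Baby-step giant-step with step n = ⌈√137⌉ = 12.
Baby steps 116^j mod 137 (j:value) for j=0..11: 0:1, 1:116, 2:30, 3:55, 4:78, 5:6, 6:11, 7:43, 8:56, 9:57, 10:36, 11:66.
h = 11 is already in the table at j=6, so x = 6.
Check: 116^6 ≡ 11 (mod 137).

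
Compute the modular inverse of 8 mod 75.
47

gcd(8, 75) = 1, so the inverse exists.
Extended Euclidean algorithm on (75, 8):
75 = 9 × 8 + 3  ⟹  3 = (1)·75 + (-9)·8
8 = 2 × 3 + 2  ⟹  2 = (-2)·75 + (19)·8
3 = 1 × 2 + 1  ⟹  1 = (3)·75 + (-28)·8
So (-28)·8 ≡ 1 (mod 75), i.e. 8^(-1) ≡ -28 ≡ 47 (mod 75).
Check: 8 × 47 = 376 ≡ 1 (mod 75)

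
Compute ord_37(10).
3

37 is prime, so ord(10) divides φ(37) = 36.
Divisors of 36: 1, 2, 3, 4, 6, 9, 12, 18, 36.
Repeated squaring: 10^1 ≡ 10, 10^2 ≡ 26, 10^4 ≡ 10, 10^8 ≡ 26, 10^16 ≡ 10, 10^32 ≡ 26 (mod 37).
Test 10^d mod 37 for each divisor d in increasing order:
10^1 ≡ 10
10^2 ≡ 26
10^3 = 10^2·10^1 ≡ 1  ← first divisor giving 1
The order is 3.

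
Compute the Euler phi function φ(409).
408

409 = 409
φ(n) = n × ∏(1 - 1/p) for each prime p dividing n
φ(409) = 409 × (1 - 1/409) = 408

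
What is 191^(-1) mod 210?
11

gcd(191, 210) = 1, so the inverse exists.
Extended Euclidean algorithm on (210, 191):
210 = 1 × 191 + 19  ⟹  19 = (1)·210 + (-1)·191
191 = 10 × 19 + 1  ⟹  1 = (-10)·210 + (11)·191
So (11)·191 ≡ 1 (mod 210), i.e. 191^(-1) ≡ 11 (mod 210).
Check: 191 × 11 = 2101 ≡ 1 (mod 210)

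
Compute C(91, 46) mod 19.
2

Using Lucas' theorem:
Write n=91 and k=46 in base 19:
n in base 19: [4, 15]
k in base 19: [2, 8]
C(91,46) mod 19 = ∏ C(n_i, k_i) mod 19
Digit binomials (mod 19): C(4,2) = 6; C(15,8) = 6435 ≡ 13
Product: 6 × 13 = 78 ≡ 2 (mod 19)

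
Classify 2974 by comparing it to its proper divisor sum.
deficient

Proper divisors of 2974: sum = 1 + 2 + 1487 = 1490
Since 1490 < 2974, 2974 is deficient.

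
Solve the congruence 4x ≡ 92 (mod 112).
x ≡ 23 (mod 28)

gcd(4, 112) = 4, which divides 92, so solutions exist.
Divide through by 4: x ≡ 23 (mod 28).
The coefficient of x is now 1, so x ≡ 23 (mod 28).
Check: 4 × 23 = 92 ≡ 92 (mod 112).
x ≡ 23 (mod 28), giving 4 solutions mod 112.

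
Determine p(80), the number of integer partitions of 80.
15796476

p(n) counts ways to write n as a sum of positive integers (order ignored).
Euler's pentagonal recurrence: p(k) = p(k-1) + p(k-2) - p(k-5) - p(k-7) + p(k-12) + p(k-15) - ... (offsets j(3j∓1)/2, signs ++--, p(0)=1, p(<0)=0).
DP table for k = 0..79: p(0)=1, p(1)=1, p(2)=2, p(3)=3, p(4)=5, p(5)=7, p(6)=11, p(7)=15, p(8)=22, p(9)=30, p(10)=42, p(11)=56, p(12)=77, p(13)=101, p(14)=135, p(15)=176, p(16)=231, p(17)=297, p(18)=385, p(19)=490, p(20)=627, p(21)=792, p(22)=1002, p(23)=1255, p(24)=1575, p(25)=1958, p(26)=2436, p(27)=3010, p(28)=3718, p(29)=4565, p(30)=5604, p(31)=6842, p(32)=8349, p(33)=10143, p(34)=12310, p(35)=14883, p(36)=17977, p(37)=21637, p(38)=26015, p(39)=31185, p(40)=37338, p(41)=44583, p(42)=53174, p(43)=63261, p(44)=75175, p(45)=89134, p(46)=105558, p(47)=124754, p(48)=147273, p(49)=173525, p(50)=204226, p(51)=239943, p(52)=281589, p(53)=329931, p(54)=386155, p(55)=451276, p(56)=526823, p(57)=614154, p(58)=715220, p(59)=831820, p(60)=966467, p(61)=1121505, p(62)=1300156, p(63)=1505499, p(64)=1741630, p(65)=2012558, p(66)=2323520, p(67)=2679689, p(68)=3087735, p(69)=3554345, p(70)=4087968, p(71)=4697205, p(72)=5392783, p(73)=6185689, p(74)=7089500, p(75)=8118264, p(76)=9289091, p(77)=10619863, p(78)=12132164, p(79)=13848650.
Final step: p(80) = p(79) + p(78) - p(75) - p(73) + p(68) + p(65) - p(58) - p(54) + p(45) + p(40) - p(29) - p(23) + p(10) + p(3)
= 13848650 + 12132164 - 8118264 - 6185689 + 3087735 + 2012558 - 715220 - 386155 + 89134 + 37338 - 4565 - 1255 + 42 + 3
= 15796476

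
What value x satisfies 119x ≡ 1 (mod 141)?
32

gcd(119, 141) = 1, so the inverse exists.
Extended Euclidean algorithm on (141, 119):
141 = 1 × 119 + 22  ⟹  22 = (1)·141 + (-1)·119
119 = 5 × 22 + 9  ⟹  9 = (-5)·141 + (6)·119
22 = 2 × 9 + 4  ⟹  4 = (11)·141 + (-13)·119
9 = 2 × 4 + 1  ⟹  1 = (-27)·141 + (32)·119
So (32)·119 ≡ 1 (mod 141), i.e. 119^(-1) ≡ 32 (mod 141).
Check: 119 × 32 = 3808 ≡ 1 (mod 141)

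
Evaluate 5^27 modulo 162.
161

Repeated squaring. Binary of 27 = 11011.
5^1 ≡ 5 (mod 162); 5^2 ≡ 25 (mod 162); 5^4 ≡ 139 (mod 162); 5^8 ≡ 43 (mod 162); 5^16 ≡ 67 (mod 162)
5^27 = 5^1 × 5^2 × 5^8 × 5^16 ≡ 161 (mod 162)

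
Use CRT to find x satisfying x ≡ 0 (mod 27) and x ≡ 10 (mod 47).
621

Using Chinese Remainder Theorem:
M = 27 × 47 = 1269
M1 = 47, M2 = 27
y1 = 47^(-1) mod 27 = 23
y2 = 27^(-1) mod 47 = 7
x = (0×47×23 + 10×27×7) mod 1269 = 621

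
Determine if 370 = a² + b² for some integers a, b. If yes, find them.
3² + 19² (a=3, b=19)

Factorization: 370 = 2 × 5 × 37
By Fermat: n is sum of two squares iff every prime p ≡ 3 (mod 4) appears to even power.
All primes ≡ 3 (mod 4) appear to even power.
Search a = 0, 1, 2, … for 370 - a² a perfect square: first hit at a = 3: 370 - 9 = 361 = 19².
370 = 3² + 19² = 9 + 361 ✓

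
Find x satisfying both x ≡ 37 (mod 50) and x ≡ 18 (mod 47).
1287

Using Chinese Remainder Theorem:
M = 50 × 47 = 2350
M1 = 47, M2 = 50
y1 = 47^(-1) mod 50 = 33
y2 = 50^(-1) mod 47 = 16
x = (37×47×33 + 18×50×16) mod 2350 = 1287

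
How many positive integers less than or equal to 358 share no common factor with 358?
178

358 = 2 × 179
φ(n) = n × ∏(1 - 1/p) for each prime p dividing n
φ(358) = 358 × (1 - 1/2) × (1 - 1/179) = 178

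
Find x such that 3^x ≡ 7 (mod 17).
11

Baby-step giant-step with step n = ⌈√17⌉ = 5.
Baby steps 3^j mod 17 (j:value) for j=0..4: 0:1, 1:3, 2:9, 3:10, 4:13.
Giant-step multiplier: 3^(-5) ≡ 3^(16-5) = 3^11 ≡ 7 (mod 17).
Giant steps γ_i = 7·7^i mod 17: γ_0=7, γ_1=15, γ_2=3 (in table at j=1).
x = i·n + j = 2·5 + 1 = 11.
Check: 3^11 ≡ 7 (mod 17).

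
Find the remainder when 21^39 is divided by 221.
200

Repeated squaring. Binary of 39 = 100111.
21^1 ≡ 21 (mod 221); 21^2 ≡ 220 (mod 221); 21^4 ≡ 1 (mod 221); 21^8 ≡ 1 (mod 221); 21^16 ≡ 1 (mod 221); 21^32 ≡ 1 (mod 221)
21^39 = 21^1 × 21^2 × 21^4 × 21^32 ≡ 200 (mod 221)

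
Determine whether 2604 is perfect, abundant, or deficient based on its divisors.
abundant

Proper divisors of 2604: sum = 1 + 2 + 3 + 4 + 6 + 7 + 12 + 14 + ... + 434 + 651 + 868 + 1302 (23 divisors) = 4564
Since 4564 > 2604, 2604 is abundant.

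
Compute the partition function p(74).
7089500

p(n) counts ways to write n as a sum of positive integers (order ignored).
Euler's pentagonal recurrence: p(k) = p(k-1) + p(k-2) - p(k-5) - p(k-7) + p(k-12) + p(k-15) - ... (offsets j(3j∓1)/2, signs ++--, p(0)=1, p(<0)=0).
DP table for k = 0..73: p(0)=1, p(1)=1, p(2)=2, p(3)=3, p(4)=5, p(5)=7, p(6)=11, p(7)=15, p(8)=22, p(9)=30, p(10)=42, p(11)=56, p(12)=77, p(13)=101, p(14)=135, p(15)=176, p(16)=231, p(17)=297, p(18)=385, p(19)=490, p(20)=627, p(21)=792, p(22)=1002, p(23)=1255, p(24)=1575, p(25)=1958, p(26)=2436, p(27)=3010, p(28)=3718, p(29)=4565, p(30)=5604, p(31)=6842, p(32)=8349, p(33)=10143, p(34)=12310, p(35)=14883, p(36)=17977, p(37)=21637, p(38)=26015, p(39)=31185, p(40)=37338, p(41)=44583, p(42)=53174, p(43)=63261, p(44)=75175, p(45)=89134, p(46)=105558, p(47)=124754, p(48)=147273, p(49)=173525, p(50)=204226, p(51)=239943, p(52)=281589, p(53)=329931, p(54)=386155, p(55)=451276, p(56)=526823, p(57)=614154, p(58)=715220, p(59)=831820, p(60)=966467, p(61)=1121505, p(62)=1300156, p(63)=1505499, p(64)=1741630, p(65)=2012558, p(66)=2323520, p(67)=2679689, p(68)=3087735, p(69)=3554345, p(70)=4087968, p(71)=4697205, p(72)=5392783, p(73)=6185689.
Final step: p(74) = p(73) + p(72) - p(69) - p(67) + p(62) + p(59) - p(52) - p(48) + p(39) + p(34) - p(23) - p(17) + p(4)
= 6185689 + 5392783 - 3554345 - 2679689 + 1300156 + 831820 - 281589 - 147273 + 31185 + 12310 - 1255 - 297 + 5
= 7089500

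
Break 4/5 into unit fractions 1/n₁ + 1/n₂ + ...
1/2 + 1/4 + 1/20

Greedy algorithm:
4/5: ceiling(5/4) = 2, use 1/2
3/10: ceiling(10/3) = 4, use 1/4
1/20: ceiling(20/1) = 20, use 1/20
Result: 4/5 = 1/2 + 1/4 + 1/20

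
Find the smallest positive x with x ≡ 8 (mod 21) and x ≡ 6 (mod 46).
512

Using Chinese Remainder Theorem:
M = 21 × 46 = 966
M1 = 46, M2 = 21
y1 = 46^(-1) mod 21 = 16
y2 = 21^(-1) mod 46 = 11
x = (8×46×16 + 6×21×11) mod 966 = 512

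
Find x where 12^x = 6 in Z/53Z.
42

Baby-step giant-step with step n = ⌈√53⌉ = 8.
Baby steps 12^j mod 53 (j:value) for j=0..7: 0:1, 1:12, 2:38, 3:32, 4:13, 5:50, 6:17, 7:45.
Giant-step multiplier: 12^(-8) ≡ 12^(52-8) = 12^44 ≡ 16 (mod 53).
Giant steps γ_i = 6·16^i mod 53: γ_0=6, γ_1=43, γ_2=52, γ_3=37, γ_4=9, γ_5=38 (in table at j=2).
x = i·n + j = 5·8 + 2 = 42.
Check: 12^42 ≡ 6 (mod 53).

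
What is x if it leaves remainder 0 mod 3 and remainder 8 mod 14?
36

Using Chinese Remainder Theorem:
M = 3 × 14 = 42
M1 = 14, M2 = 3
y1 = 14^(-1) mod 3 = 2
y2 = 3^(-1) mod 14 = 5
x = (0×14×2 + 8×3×5) mod 42 = 36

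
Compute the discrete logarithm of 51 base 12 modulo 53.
37

Baby-step giant-step with step n = ⌈√53⌉ = 8.
Baby steps 12^j mod 53 (j:value) for j=0..7: 0:1, 1:12, 2:38, 3:32, 4:13, 5:50, 6:17, 7:45.
Giant-step multiplier: 12^(-8) ≡ 12^(52-8) = 12^44 ≡ 16 (mod 53).
Giant steps γ_i = 51·16^i mod 53: γ_0=51, γ_1=21, γ_2=18, γ_3=23, γ_4=50 (in table at j=5).
x = i·n + j = 4·8 + 5 = 37.
Check: 12^37 ≡ 51 (mod 53).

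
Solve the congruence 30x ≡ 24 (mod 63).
x ≡ 5 (mod 21)

gcd(30, 63) = 3, which divides 24, so solutions exist.
Divide through by 3: 10x ≡ 8 (mod 21).
Find 10^(-1) mod 21 by the extended Euclidean algorithm:
21 = 2 × 10 + 1  ⟹  1 = (1)·21 + (-2)·10
So (-2)·10 ≡ 1 (mod 21), i.e. 10^(-1) ≡ -2 ≡ 19 (mod 21).
x ≡ 19 × 8 = 152 ≡ 5 (mod 21).
Check: 30 × 5 = 150 ≡ 24 (mod 63).
x ≡ 5 (mod 21), giving 3 solutions mod 63.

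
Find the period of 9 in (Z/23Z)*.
11

23 is prime, so ord(9) divides φ(23) = 22.
Divisors of 22: 1, 2, 11, 22.
Repeated squaring: 9^1 ≡ 9, 9^2 ≡ 12, 9^4 ≡ 6, 9^8 ≡ 13, 9^16 ≡ 8 (mod 23).
Test 9^d mod 23 for each divisor d in increasing order:
9^1 ≡ 9
9^2 ≡ 12
9^11 = 9^8·9^2·9^1 ≡ 1  ← first divisor giving 1
The order is 11.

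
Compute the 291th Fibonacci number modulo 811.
403

Matrix identity: Q^n = [[F_(n+1), F_n], [F_n, F_(n-1)]] with Q = [[1,1],[1,0]].
n = 291 = 100100011₂. Square-and-multiply, entries mod 811:
Q^1 = [[1,1],[1,0]]
Q^2 = (Q^1)² = [[2,1],[1,1]]
Q^4 = (Q^2)² = [[5,3],[3,2]]
Q^9 = (Q^4)²·Q = [[55,34],[34,21]]
Q^18 = (Q^9)² = [[126,151],[151,786]]
Q^36 = (Q^18)² = [[560,653],[653,718]]
Q^72 = (Q^36)² = [[377,15],[15,362]]
Q^145 = (Q^72)²·Q = [[160,429],[429,542]]
Q^291 = (Q^145)²·Q = [[680,403],[403,277]]
F_291 mod 811 = Q^291[0][1] = 403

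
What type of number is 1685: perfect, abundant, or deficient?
deficient

Proper divisors of 1685: sum = 1 + 5 + 337 = 343
Since 343 < 1685, 1685 is deficient.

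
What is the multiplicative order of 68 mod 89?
44

89 is prime, so ord(68) divides φ(89) = 88.
Divisors of 88: 1, 2, 4, 8, 11, 22, 44, 88.
Repeated squaring: 68^1 ≡ 68, 68^2 ≡ 85, 68^4 ≡ 16, 68^8 ≡ 78, 68^16 ≡ 32, 68^32 ≡ 45, 68^64 ≡ 67 (mod 89).
Test 68^d mod 89 for each divisor d in increasing order:
68^1 ≡ 68
68^2 ≡ 85
68^4 ≡ 16
68^8 ≡ 78
68^11 = 68^8·68^2·68^1 ≡ 55
68^22 = 68^16·68^4·68^2 ≡ 88
68^44 = 68^32·68^8·68^4 ≡ 1  ← first divisor giving 1
The order is 44.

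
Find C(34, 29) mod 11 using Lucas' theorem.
0

Using Lucas' theorem:
Write n=34 and k=29 in base 11:
n in base 11: [3, 1]
k in base 11: [2, 7]
C(34,29) mod 11 = ∏ C(n_i, k_i) mod 11
Digit binomials (mod 11): C(3,2) = 3; C(1,7) = 0 (k_i > n_i)
Product: 3 × 0 = 0 ≡ 0 (mod 11)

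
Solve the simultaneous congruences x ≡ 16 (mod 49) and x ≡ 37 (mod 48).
1045

Using Chinese Remainder Theorem:
M = 49 × 48 = 2352
M1 = 48, M2 = 49
y1 = 48^(-1) mod 49 = 48
y2 = 49^(-1) mod 48 = 1
x = (16×48×48 + 37×49×1) mod 2352 = 1045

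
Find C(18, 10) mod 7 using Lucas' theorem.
1

Using Lucas' theorem:
Write n=18 and k=10 in base 7:
n in base 7: [2, 4]
k in base 7: [1, 3]
C(18,10) mod 7 = ∏ C(n_i, k_i) mod 7
Digit binomials (mod 7): C(2,1) = 2; C(4,3) = 4
Product: 2 × 4 = 8 ≡ 1 (mod 7)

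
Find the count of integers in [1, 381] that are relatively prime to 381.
252

381 = 3 × 127
φ(n) = n × ∏(1 - 1/p) for each prime p dividing n
φ(381) = 381 × (1 - 1/3) × (1 - 1/127) = 252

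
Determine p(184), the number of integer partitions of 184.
980462880430

p(n) counts ways to write n as a sum of positive integers (order ignored).
Euler's pentagonal recurrence: p(k) = p(k-1) + p(k-2) - p(k-5) - p(k-7) + p(k-12) + p(k-15) - ... (offsets j(3j∓1)/2, signs ++--, p(0)=1, p(<0)=0).
DP table for k = 0..183: p(0)=1, p(1)=1, p(2)=2, p(3)=3, p(4)=5, p(5)=7, p(6)=11, p(7)=15, p(8)=22, p(9)=30, p(10)=42, p(11)=56, p(12)=77, p(13)=101, p(14)=135, p(15)=176, p(16)=231, p(17)=297, p(18)=385, p(19)=490, p(20)=627, p(21)=792, p(22)=1002, p(23)=1255, p(24)=1575, p(25)=1958, p(26)=2436, p(27)=3010, p(28)=3718, p(29)=4565, p(30)=5604, p(31)=6842, p(32)=8349, p(33)=10143, p(34)=12310, p(35)=14883, p(36)=17977, p(37)=21637, p(38)=26015, p(39)=31185, p(40)=37338, p(41)=44583, p(42)=53174, p(43)=63261, p(44)=75175, p(45)=89134, p(46)=105558, p(47)=124754, p(48)=147273, p(49)=173525, p(50)=204226, p(51)=239943, p(52)=281589, p(53)=329931, p(54)=386155, p(55)=451276, p(56)=526823, p(57)=614154, p(58)=715220, p(59)=831820, p(60)=966467, p(61)=1121505, p(62)=1300156, p(63)=1505499, p(64)=1741630, p(65)=2012558, p(66)=2323520, p(67)=2679689, p(68)=3087735, p(69)=3554345, p(70)=4087968, p(71)=4697205, p(72)=5392783, p(73)=6185689, p(74)=7089500, p(75)=8118264, p(76)=9289091, p(77)=10619863, p(78)=12132164, p(79)=13848650, p(80)=15796476, p(81)=18004327, p(82)=20506255, p(83)=23338469, p(84)=26543660, p(85)=30167357, p(86)=34262962, p(87)=38887673, p(88)=44108109, p(89)=49995925, p(90)=56634173, p(91)=64112359, p(92)=72533807, p(93)=82010177, p(94)=92669720, p(95)=104651419, p(96)=118114304, p(97)=133230930, p(98)=150198136, p(99)=169229875, p(100)=190569292, p(101)=214481126, p(102)=241265379, p(103)=271248950, p(104)=304801365, p(105)=342325709, p(106)=384276336, p(107)=431149389, p(108)=483502844, p(109)=541946240, p(110)=607163746, p(111)=679903203, p(112)=761002156, p(113)=851376628, p(114)=952050665, p(115)=1064144451, p(116)=1188908248, p(117)=1327710076, p(118)=1482074143, p(119)=1653668665, p(120)=1844349560, p(121)=2056148051, p(122)=2291320912, p(123)=2552338241, p(124)=2841940500, p(125)=3163127352, p(126)=3519222692, p(127)=3913864295, p(128)=4351078600, p(129)=4835271870, p(130)=5371315400, p(131)=5964539504, p(132)=6620830889, p(133)=7346629512, p(134)=8149040695, p(135)=9035836076, p(136)=10015581680, p(137)=11097645016, p(138)=12292341831, p(139)=13610949895, p(140)=15065878135, p(141)=16670689208, p(142)=18440293320, p(143)=20390982757, p(144)=22540654445, p(145)=24908858009, p(146)=27517052599, p(147)=30388671978, p(148)=33549419497, p(149)=37027355200, p(150)=40853235313, p(151)=45060624582, p(152)=49686288421, p(153)=54770336324, p(154)=60356673280, p(155)=66493182097, p(156)=73232243759, p(157)=80630964769, p(158)=88751778802, p(159)=97662728555, p(160)=107438159466, p(161)=118159068427, p(162)=129913904637, p(163)=142798995930, p(164)=156919475295, p(165)=172389800255, p(166)=189334822579, p(167)=207890420102, p(168)=228204732751, p(169)=250438925115, p(170)=274768617130, p(171)=301384802048, p(172)=330495499613, p(173)=362326859895, p(174)=397125074750, p(175)=435157697830, p(176)=476715857290, p(177)=522115831195, p(178)=571701605655, p(179)=625846753120, p(180)=684957390936, p(181)=749474411781, p(182)=819876908323, p(183)=896684817527.
Final step: p(184) = p(183) + p(182) - p(179) - p(177) + p(172) + p(169) - p(162) - p(158) + p(149) + p(144) - p(133) - p(127) + p(114) + p(107) - p(92) - p(84) + p(67) + p(58) - p(39) - p(29) + p(8)
= 896684817527 + 819876908323 - 625846753120 - 522115831195 + 330495499613 + 250438925115 - 129913904637 - 88751778802 + 37027355200 + 22540654445 - 7346629512 - 3913864295 + 952050665 + 431149389 - 72533807 - 26543660 + 2679689 + 715220 - 31185 - 4565 + 22
= 980462880430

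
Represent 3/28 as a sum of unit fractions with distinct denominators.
1/10 + 1/140

Greedy algorithm:
3/28: ceiling(28/3) = 10, use 1/10
1/140: ceiling(140/1) = 140, use 1/140
Result: 3/28 = 1/10 + 1/140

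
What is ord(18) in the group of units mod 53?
52

53 is prime, so ord(18) divides φ(53) = 52.
Divisors of 52: 1, 2, 4, 13, 26, 52.
Repeated squaring: 18^1 ≡ 18, 18^2 ≡ 6, 18^4 ≡ 36, 18^8 ≡ 24, 18^16 ≡ 46, 18^32 ≡ 49 (mod 53).
Test 18^d mod 53 for each divisor d in increasing order:
18^1 ≡ 18
18^2 ≡ 6
18^4 ≡ 36
18^13 = 18^8·18^4·18^1 ≡ 23
18^26 = 18^16·18^8·18^2 ≡ 52
18^52 = 18^32·18^16·18^4 ≡ 1  ← first divisor giving 1
The order is 52.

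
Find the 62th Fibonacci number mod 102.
47

Matrix identity: Q^n = [[F_(n+1), F_n], [F_n, F_(n-1)]] with Q = [[1,1],[1,0]].
n = 62 = 111110₂. Square-and-multiply, entries mod 102:
Q^1 = [[1,1],[1,0]]
Q^3 = (Q^1)²·Q = [[3,2],[2,1]]
Q^7 = (Q^3)²·Q = [[21,13],[13,8]]
Q^15 = (Q^7)²·Q = [[69,100],[100,71]]
Q^31 = (Q^15)²·Q = [[99,73],[73,26]]
Q^62 = (Q^31)² = [[34,47],[47,89]]
F_62 mod 102 = Q^62[0][1] = 47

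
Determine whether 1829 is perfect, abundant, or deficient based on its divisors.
deficient

Proper divisors of 1829: sum = 1 + 31 + 59 = 91
Since 91 < 1829, 1829 is deficient.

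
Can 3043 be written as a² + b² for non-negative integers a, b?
Not possible

Factorization: 3043 = 17 × 179
By Fermat: n is sum of two squares iff every prime p ≡ 3 (mod 4) appears to even power.
Prime(s) ≡ 3 (mod 4) with odd exponent: [(179, 1)]
Therefore 3043 cannot be expressed as a² + b².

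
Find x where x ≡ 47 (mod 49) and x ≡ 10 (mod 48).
586

Using Chinese Remainder Theorem:
M = 49 × 48 = 2352
M1 = 48, M2 = 49
y1 = 48^(-1) mod 49 = 48
y2 = 49^(-1) mod 48 = 1
x = (47×48×48 + 10×49×1) mod 2352 = 586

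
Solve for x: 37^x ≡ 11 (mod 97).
2

Baby-step giant-step with step n = ⌈√97⌉ = 10.
Baby steps 37^j mod 97 (j:value) for j=0..9: 0:1, 1:37, 2:11, 3:19, 4:24, 5:15, 6:70, 7:68, 8:91, 9:69.
h = 11 is already in the table at j=2, so x = 2.
Check: 37^2 ≡ 11 (mod 97).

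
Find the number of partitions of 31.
6842

p(n) counts ways to write n as a sum of positive integers (order ignored).
Euler's pentagonal recurrence: p(k) = p(k-1) + p(k-2) - p(k-5) - p(k-7) + p(k-12) + p(k-15) - ... (offsets j(3j∓1)/2, signs ++--, p(0)=1, p(<0)=0).
DP table for k = 0..30: p(0)=1, p(1)=1, p(2)=2, p(3)=3, p(4)=5, p(5)=7, p(6)=11, p(7)=15, p(8)=22, p(9)=30, p(10)=42, p(11)=56, p(12)=77, p(13)=101, p(14)=135, p(15)=176, p(16)=231, p(17)=297, p(18)=385, p(19)=490, p(20)=627, p(21)=792, p(22)=1002, p(23)=1255, p(24)=1575, p(25)=1958, p(26)=2436, p(27)=3010, p(28)=3718, p(29)=4565, p(30)=5604.
Final step: p(31) = p(30) + p(29) - p(26) - p(24) + p(19) + p(16) - p(9) - p(5)
= 5604 + 4565 - 2436 - 1575 + 490 + 231 - 30 - 7
= 6842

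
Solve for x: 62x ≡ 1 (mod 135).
98

gcd(62, 135) = 1, so the inverse exists.
Extended Euclidean algorithm on (135, 62):
135 = 2 × 62 + 11  ⟹  11 = (1)·135 + (-2)·62
62 = 5 × 11 + 7  ⟹  7 = (-5)·135 + (11)·62
11 = 1 × 7 + 4  ⟹  4 = (6)·135 + (-13)·62
7 = 1 × 4 + 3  ⟹  3 = (-11)·135 + (24)·62
4 = 1 × 3 + 1  ⟹  1 = (17)·135 + (-37)·62
So (-37)·62 ≡ 1 (mod 135), i.e. 62^(-1) ≡ -37 ≡ 98 (mod 135).
Check: 62 × 98 = 6076 ≡ 1 (mod 135)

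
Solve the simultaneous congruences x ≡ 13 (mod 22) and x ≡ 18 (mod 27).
585

Using Chinese Remainder Theorem:
M = 22 × 27 = 594
M1 = 27, M2 = 22
y1 = 27^(-1) mod 22 = 9
y2 = 22^(-1) mod 27 = 16
x = (13×27×9 + 18×22×16) mod 594 = 585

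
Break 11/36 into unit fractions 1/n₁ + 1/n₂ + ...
1/4 + 1/18

Greedy algorithm:
11/36: ceiling(36/11) = 4, use 1/4
1/18: ceiling(18/1) = 18, use 1/18
Result: 11/36 = 1/4 + 1/18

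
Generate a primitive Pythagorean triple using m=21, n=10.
(341, 420, 541)

Euclid's formula: a = m² - n², b = 2mn, c = m² + n²
m = 21, n = 10
a = 21² - 10² = 441 - 100 = 341
b = 2 × 21 × 10 = 420
c = 21² + 10² = 441 + 100 = 541
Verification: 341² + 420² = 116281 + 176400 = 292681 = 541² ✓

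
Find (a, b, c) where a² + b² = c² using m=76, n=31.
(4815, 4712, 6737)

Euclid's formula: a = m² - n², b = 2mn, c = m² + n²
m = 76, n = 31
a = 76² - 31² = 5776 - 961 = 4815
b = 2 × 76 × 31 = 4712
c = 76² + 31² = 5776 + 961 = 6737
Verification: 4815² + 4712² = 23184225 + 22202944 = 45387169 = 6737² ✓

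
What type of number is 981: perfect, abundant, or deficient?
deficient

Proper divisors of 981: sum = 1 + 3 + 9 + 109 + 327 = 449
Since 449 < 981, 981 is deficient.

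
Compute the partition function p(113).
851376628

p(n) counts ways to write n as a sum of positive integers (order ignored).
Euler's pentagonal recurrence: p(k) = p(k-1) + p(k-2) - p(k-5) - p(k-7) + p(k-12) + p(k-15) - ... (offsets j(3j∓1)/2, signs ++--, p(0)=1, p(<0)=0).
DP table for k = 0..112: p(0)=1, p(1)=1, p(2)=2, p(3)=3, p(4)=5, p(5)=7, p(6)=11, p(7)=15, p(8)=22, p(9)=30, p(10)=42, p(11)=56, p(12)=77, p(13)=101, p(14)=135, p(15)=176, p(16)=231, p(17)=297, p(18)=385, p(19)=490, p(20)=627, p(21)=792, p(22)=1002, p(23)=1255, p(24)=1575, p(25)=1958, p(26)=2436, p(27)=3010, p(28)=3718, p(29)=4565, p(30)=5604, p(31)=6842, p(32)=8349, p(33)=10143, p(34)=12310, p(35)=14883, p(36)=17977, p(37)=21637, p(38)=26015, p(39)=31185, p(40)=37338, p(41)=44583, p(42)=53174, p(43)=63261, p(44)=75175, p(45)=89134, p(46)=105558, p(47)=124754, p(48)=147273, p(49)=173525, p(50)=204226, p(51)=239943, p(52)=281589, p(53)=329931, p(54)=386155, p(55)=451276, p(56)=526823, p(57)=614154, p(58)=715220, p(59)=831820, p(60)=966467, p(61)=1121505, p(62)=1300156, p(63)=1505499, p(64)=1741630, p(65)=2012558, p(66)=2323520, p(67)=2679689, p(68)=3087735, p(69)=3554345, p(70)=4087968, p(71)=4697205, p(72)=5392783, p(73)=6185689, p(74)=7089500, p(75)=8118264, p(76)=9289091, p(77)=10619863, p(78)=12132164, p(79)=13848650, p(80)=15796476, p(81)=18004327, p(82)=20506255, p(83)=23338469, p(84)=26543660, p(85)=30167357, p(86)=34262962, p(87)=38887673, p(88)=44108109, p(89)=49995925, p(90)=56634173, p(91)=64112359, p(92)=72533807, p(93)=82010177, p(94)=92669720, p(95)=104651419, p(96)=118114304, p(97)=133230930, p(98)=150198136, p(99)=169229875, p(100)=190569292, p(101)=214481126, p(102)=241265379, p(103)=271248950, p(104)=304801365, p(105)=342325709, p(106)=384276336, p(107)=431149389, p(108)=483502844, p(109)=541946240, p(110)=607163746, p(111)=679903203, p(112)=761002156.
Final step: p(113) = p(112) + p(111) - p(108) - p(106) + p(101) + p(98) - p(91) - p(87) + p(78) + p(73) - p(62) - p(56) + p(43) + p(36) - p(21) - p(13)
= 761002156 + 679903203 - 483502844 - 384276336 + 214481126 + 150198136 - 64112359 - 38887673 + 12132164 + 6185689 - 1300156 - 526823 + 63261 + 17977 - 792 - 101
= 851376628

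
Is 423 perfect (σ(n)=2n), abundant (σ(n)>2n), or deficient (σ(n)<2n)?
deficient

Proper divisors of 423: sum = 1 + 3 + 9 + 47 + 141 = 201
Since 201 < 423, 423 is deficient.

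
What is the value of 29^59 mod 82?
65

Repeated squaring. Binary of 59 = 111011.
29^1 ≡ 29 (mod 82); 29^2 ≡ 21 (mod 82); 29^4 ≡ 31 (mod 82); 29^8 ≡ 59 (mod 82); 29^16 ≡ 37 (mod 82); 29^32 ≡ 57 (mod 82)
29^59 = 29^1 × 29^2 × 29^8 × 29^16 × 29^32 ≡ 65 (mod 82)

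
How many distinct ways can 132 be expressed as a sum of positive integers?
6620830889

p(n) counts ways to write n as a sum of positive integers (order ignored).
Euler's pentagonal recurrence: p(k) = p(k-1) + p(k-2) - p(k-5) - p(k-7) + p(k-12) + p(k-15) - ... (offsets j(3j∓1)/2, signs ++--, p(0)=1, p(<0)=0).
DP table for k = 0..131: p(0)=1, p(1)=1, p(2)=2, p(3)=3, p(4)=5, p(5)=7, p(6)=11, p(7)=15, p(8)=22, p(9)=30, p(10)=42, p(11)=56, p(12)=77, p(13)=101, p(14)=135, p(15)=176, p(16)=231, p(17)=297, p(18)=385, p(19)=490, p(20)=627, p(21)=792, p(22)=1002, p(23)=1255, p(24)=1575, p(25)=1958, p(26)=2436, p(27)=3010, p(28)=3718, p(29)=4565, p(30)=5604, p(31)=6842, p(32)=8349, p(33)=10143, p(34)=12310, p(35)=14883, p(36)=17977, p(37)=21637, p(38)=26015, p(39)=31185, p(40)=37338, p(41)=44583, p(42)=53174, p(43)=63261, p(44)=75175, p(45)=89134, p(46)=105558, p(47)=124754, p(48)=147273, p(49)=173525, p(50)=204226, p(51)=239943, p(52)=281589, p(53)=329931, p(54)=386155, p(55)=451276, p(56)=526823, p(57)=614154, p(58)=715220, p(59)=831820, p(60)=966467, p(61)=1121505, p(62)=1300156, p(63)=1505499, p(64)=1741630, p(65)=2012558, p(66)=2323520, p(67)=2679689, p(68)=3087735, p(69)=3554345, p(70)=4087968, p(71)=4697205, p(72)=5392783, p(73)=6185689, p(74)=7089500, p(75)=8118264, p(76)=9289091, p(77)=10619863, p(78)=12132164, p(79)=13848650, p(80)=15796476, p(81)=18004327, p(82)=20506255, p(83)=23338469, p(84)=26543660, p(85)=30167357, p(86)=34262962, p(87)=38887673, p(88)=44108109, p(89)=49995925, p(90)=56634173, p(91)=64112359, p(92)=72533807, p(93)=82010177, p(94)=92669720, p(95)=104651419, p(96)=118114304, p(97)=133230930, p(98)=150198136, p(99)=169229875, p(100)=190569292, p(101)=214481126, p(102)=241265379, p(103)=271248950, p(104)=304801365, p(105)=342325709, p(106)=384276336, p(107)=431149389, p(108)=483502844, p(109)=541946240, p(110)=607163746, p(111)=679903203, p(112)=761002156, p(113)=851376628, p(114)=952050665, p(115)=1064144451, p(116)=1188908248, p(117)=1327710076, p(118)=1482074143, p(119)=1653668665, p(120)=1844349560, p(121)=2056148051, p(122)=2291320912, p(123)=2552338241, p(124)=2841940500, p(125)=3163127352, p(126)=3519222692, p(127)=3913864295, p(128)=4351078600, p(129)=4835271870, p(130)=5371315400, p(131)=5964539504.
Final step: p(132) = p(131) + p(130) - p(127) - p(125) + p(120) + p(117) - p(110) - p(106) + p(97) + p(92) - p(81) - p(75) + p(62) + p(55) - p(40) - p(32) + p(15) + p(6)
= 5964539504 + 5371315400 - 3913864295 - 3163127352 + 1844349560 + 1327710076 - 607163746 - 384276336 + 133230930 + 72533807 - 18004327 - 8118264 + 1300156 + 451276 - 37338 - 8349 + 176 + 11
= 6620830889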